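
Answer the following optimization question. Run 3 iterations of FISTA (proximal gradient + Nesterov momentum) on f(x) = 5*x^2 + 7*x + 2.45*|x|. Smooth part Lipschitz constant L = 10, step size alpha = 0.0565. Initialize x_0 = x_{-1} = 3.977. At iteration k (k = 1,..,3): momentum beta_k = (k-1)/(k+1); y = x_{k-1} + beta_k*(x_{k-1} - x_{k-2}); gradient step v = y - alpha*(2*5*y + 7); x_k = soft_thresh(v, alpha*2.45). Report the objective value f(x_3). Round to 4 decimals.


FISTA on f(x) = 5*x^2 + 7*x + 2.45*|x|
L = 10, alpha = 0.0565
Iteration 1: beta = 0.0, y = 3.977 + 0.0*(3.977 - 3.977) = 3.977
  grad(y) = 46.77, v = y - alpha*grad = 1.3345
  prox(v) = soft_thresh(1.3345, 0.1384) = 1.1961
Iteration 2: beta = 0.3333, y = 1.1961 + 0.3333*(1.1961 - 3.977) = 0.2691
  grad(y) = 9.6909, v = y - alpha*grad = -0.2784
  prox(v) = soft_thresh(-0.2784, 0.1384) = -0.14
Iteration 3: beta = 0.5, y = -0.14 + 0.5*(-0.14 - 1.1961) = -0.8081
  grad(y) = -1.0806, v = y - alpha*grad = -0.747
  prox(v) = soft_thresh(-0.747, 0.1384) = -0.6086
f(x_3) = 5*(-0.6086)^2 + 7*(-0.6086) + 2.45*|-0.6086| = -0.9172


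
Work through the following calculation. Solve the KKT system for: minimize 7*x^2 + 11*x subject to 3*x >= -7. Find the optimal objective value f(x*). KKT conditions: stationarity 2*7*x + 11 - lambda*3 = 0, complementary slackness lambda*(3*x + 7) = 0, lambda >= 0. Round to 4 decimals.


Step 1: Try lambda = 0 (constraint inactive).
Stationarity: 2*7*x + 11 = 0
x* = -11/(2*7) = -11/14 = -0.7857 (rounded; the exact value -11/14 is used below)
Check constraint: 3*-0.7857 = -2.3571 >= -7 -- satisfied.
Step 2: Compute optimal value.
f(x*) = 7*(-11/14)^2 + 11*(-11/14) = -4.3214


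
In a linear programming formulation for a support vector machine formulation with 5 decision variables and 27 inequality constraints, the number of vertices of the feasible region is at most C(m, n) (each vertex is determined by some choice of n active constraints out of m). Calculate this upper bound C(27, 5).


Each vertex corresponds to some choice of n active constraints out of m, so the number of vertices is at most C(m, n) = m! / (n!(m-n)!).
m = 27, n = 5
Numerator: 27 * 26 * 25 * 24 * 23
Denominator: 5! = 120
C(27, 5) = 80730


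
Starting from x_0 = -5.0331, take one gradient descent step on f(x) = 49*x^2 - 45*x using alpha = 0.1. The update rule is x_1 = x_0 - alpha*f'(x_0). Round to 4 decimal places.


We compute the gradient at x_0 and apply the update.
f'(x) = 98*x - 45
f'(-5.0331) = 98*-5.0331 - 45 = -538.2438
x_1 = -5.0331 - 0.1*-538.2438 = 48.7913


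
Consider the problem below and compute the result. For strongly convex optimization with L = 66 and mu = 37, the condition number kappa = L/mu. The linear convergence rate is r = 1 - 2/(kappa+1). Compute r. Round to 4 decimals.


Step 1: Compute the condition number.
kappa = L/mu = 66/37 = 1.7838
Step 2: Compute the convergence rate.
r = 1 - 2/(kappa + 1) = 1 - 2*mu/(L + mu) = (L - mu)/(L + mu) = 29/103 = 0.2816


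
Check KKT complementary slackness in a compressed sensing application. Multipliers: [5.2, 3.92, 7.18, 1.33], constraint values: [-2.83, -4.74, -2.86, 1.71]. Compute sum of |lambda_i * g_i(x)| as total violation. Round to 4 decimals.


KKT complementary slackness check:
lambda_1 * g_1 = 5.2 * -2.83 = -14.716
lambda_2 * g_2 = 3.92 * -4.74 = -18.5808
lambda_3 * g_3 = 7.18 * -2.86 = -20.5348
lambda_4 * g_4 = 1.33 * 1.71 = 2.2743
Total violation = 14.716 + 18.5808 + 20.5348 + 2.2743 = 56.1059


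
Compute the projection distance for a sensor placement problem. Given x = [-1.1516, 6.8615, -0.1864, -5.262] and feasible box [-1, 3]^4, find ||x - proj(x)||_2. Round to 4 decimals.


Project each component onto [-1, 3].
clip(-1.1516) = -1.0, clip(6.8615) = 3.0, clip(-0.1864) = -0.1864, clip(-5.262) = -1.0
Projection = [-1.0, 3.0, -0.1864, -1.0]
Squared diffs: [0.023, 14.9112, 0.0, 18.1646]
Distance = sqrt(33.0988) = 5.7532


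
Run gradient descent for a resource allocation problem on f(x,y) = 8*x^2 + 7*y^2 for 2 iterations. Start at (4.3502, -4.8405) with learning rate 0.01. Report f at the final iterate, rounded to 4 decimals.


Gradient descent on f(x,y) = 8*x^2 + 7*y^2.
Starting point: (4.3502, -4.8405), alpha = 0.01
Step 1: grad_x = 2*8*4.3502 = 69.6032, grad_y = 2*7*-4.8405 = -67.767
  x_1 = 4.3502 - 0.01*69.6032 = 3.6542
  y_1 = -4.8405 - 0.01*-67.767 = -4.1628
Step 2: grad_x = 2*8*3.6542 = 58.4667, grad_y = 2*7*-4.1628 = -58.2796
  x_2 = 3.6542 - 0.01*58.4667 = 3.0695
  y_2 = -4.1628 - 0.01*-58.2796 = -3.58
f(3.0695, -3.58) = 8*3.0695^2 + 7*(-3.58)^2 = 165.0912


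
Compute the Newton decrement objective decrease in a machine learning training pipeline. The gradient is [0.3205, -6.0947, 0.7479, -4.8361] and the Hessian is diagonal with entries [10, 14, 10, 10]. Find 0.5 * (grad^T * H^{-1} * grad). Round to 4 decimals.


Step 1: H is diagonal, so H^(-1) * g = [0.0321, -0.4353, 0.0748, -0.4836].
Step 2: g^T H^(-1) g = sum_i g_i^2 / H_ii
  = (0.3205)^2/10 + (-6.0947)^2/14 + (0.7479)^2/10 + (-4.8361)^2/10
  = 0.0103 + 2.6532 + 0.0559 + 2.3388 = 5.0582
Step 3: Objective decrease = 0.5 * g^T H^(-1) g = 2.5291


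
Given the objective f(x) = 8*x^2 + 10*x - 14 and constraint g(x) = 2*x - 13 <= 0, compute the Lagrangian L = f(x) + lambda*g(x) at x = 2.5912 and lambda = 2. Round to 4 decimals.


Step 1: Evaluate f(x).
f(2.5912) = 8*2.5912^2 + 10*2.5912 - 14 = 65.6265
Step 2: Evaluate g(x).
g(2.5912) = 2*2.5912 - 13 = -7.8176
Step 3: Compute Lagrangian.
L = 65.6265 + 2*-7.8176 = 49.9913


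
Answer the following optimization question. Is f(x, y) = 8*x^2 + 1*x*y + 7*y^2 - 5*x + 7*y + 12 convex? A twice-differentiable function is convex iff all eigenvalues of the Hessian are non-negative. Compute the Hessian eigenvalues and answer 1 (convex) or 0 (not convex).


The Hessian of f(x,y) = 8*x^2 + 1*x*y + 7*y^2 - 5*x + 7*y + 12 is:
H = [[16, 1], [1, 14]]
Trace = 16 + 14 = 30
Determinant = 16*14 - (1)^2 = 223
Discriminant = (30)^2 - 4*223 = 8.0
Eigenvalues: lambda_1 = 13.5858, lambda_2 = 16.4142
The function is convex.

1


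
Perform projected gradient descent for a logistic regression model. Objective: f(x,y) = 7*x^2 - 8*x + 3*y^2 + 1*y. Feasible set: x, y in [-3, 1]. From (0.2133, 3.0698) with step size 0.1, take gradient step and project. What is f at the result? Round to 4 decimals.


Step 1: Compute gradient at (0.2133, 3.0698).
grad_x = 2*7*0.2133 - 8 = -5.0138
grad_y = 2*3*3.0698 + 1 = 19.4188
Step 2: Gradient step.
x_raw = 0.2133 - 0.1*-5.0138 = 0.7147
y_raw = 3.0698 - 0.1*19.4188 = 1.1279
Step 3: Project onto [-3, 1].
x_proj = clip(0.7147) = 0.7147
y_proj = clip(1.1279) = 1.0
Step 4: Evaluate f.
f(0.7147, 1.0) = 1.8579


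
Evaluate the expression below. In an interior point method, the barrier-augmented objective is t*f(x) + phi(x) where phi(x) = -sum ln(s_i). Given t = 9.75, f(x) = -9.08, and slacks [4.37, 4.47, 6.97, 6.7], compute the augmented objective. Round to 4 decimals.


Step 1: Compute log-barrier.
ln values: [1.4748, 1.4974, 1.9416, 1.9021]
phi = -(1.4748 + 1.4974 + 1.9416 + 1.9021) = -6.8159
Step 2: Compute augmented objective.
t*f(x) = 9.75*-9.08 = -88.53
Total = -88.53 - 6.8159 = -95.3459


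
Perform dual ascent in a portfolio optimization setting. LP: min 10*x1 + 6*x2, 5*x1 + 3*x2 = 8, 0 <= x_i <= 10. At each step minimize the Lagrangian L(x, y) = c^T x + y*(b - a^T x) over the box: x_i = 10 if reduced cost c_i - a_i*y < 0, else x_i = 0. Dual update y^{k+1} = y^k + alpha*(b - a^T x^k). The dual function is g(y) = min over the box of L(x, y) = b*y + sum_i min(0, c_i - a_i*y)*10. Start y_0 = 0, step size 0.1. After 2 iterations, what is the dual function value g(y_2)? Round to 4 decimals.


Dual ascent for LP: min 10*x1 + 6*x2, 5*x1 + 3*x2 = 8, 0 <= x_i <= 10
Step 1: y^k = 0.0, reduced costs: (10.0, 6.0)
  x^k = (0.0, 0.0), subgradient = b - a^T x = 8.0
  y^{k+1} = 0.0 + 0.1*8.0 = 0.8
Step 2: y^k = 0.8, reduced costs: (6.0, 3.6)
  x^k = (0.0, 0.0), subgradient = b - a^T x = 8.0
  y^{k+1} = 0.8 + 0.1*8.0 = 1.6
Dual objective at y_2 = 1.6: reduced costs (2.0, 1.2), box minimizer x = (0.0, 0.0)
g(y_2) = b*y + (c1 - a1*y)*x1 + (c2 - a2*y)*x2 = 8*1.6 + 2.0*0.0 + 1.2*0.0 = 12.8 + 0.0 + 0.0 = 12.8


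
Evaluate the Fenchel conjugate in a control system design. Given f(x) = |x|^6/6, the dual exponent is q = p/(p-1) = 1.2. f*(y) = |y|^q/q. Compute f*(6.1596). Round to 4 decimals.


The conjugate exponent q satisfies 1/p + 1/q = 1.
p = 6, so q = 6/(6 - 1) = 1.2
|y|^q = 6.1596^1.2 = 8.8606
f*(6.1596) = 8.8606 / 1.2 = 7.3838


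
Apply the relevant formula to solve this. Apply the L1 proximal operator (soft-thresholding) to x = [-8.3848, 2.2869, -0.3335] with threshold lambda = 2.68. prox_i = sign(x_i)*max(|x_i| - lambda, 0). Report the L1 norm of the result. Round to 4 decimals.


Soft-thresholding with lambda = 2.68:
prox(-8.3848) = sign(-8.3848)*max(|-8.3848| - 2.68, 0) = -5.7048
prox(2.2869) = sign(2.2869)*max(|2.2869| - 2.68, 0) = 0.0
prox(-0.3335) = sign(-0.3335)*max(|-0.3335| - 2.68, 0) = 0.0
prox(x) = [-5.7048, 0.0, 0.0]
||prox(x)||_1 = 5.7048 + 0.0 + 0.0 = 5.7048


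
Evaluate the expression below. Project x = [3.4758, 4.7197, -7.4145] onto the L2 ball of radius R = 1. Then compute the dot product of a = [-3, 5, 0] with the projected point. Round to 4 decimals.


Step 1: Compute ||x|| (intermediates to 6 decimals).
||x|| = sqrt(3.4758^2 + 4.7197^2 + (-7.4145)^2) = 9.451538
Step 2: Project.
Since ||x|| > R, scale = R/||x|| = 1/9.451538 = 0.105803, proj(x) = scale * x
proj(x) = [0.36775, 0.499358, -0.784476]
Step 3: Dot product.
a^T * proj(x) = -3*0.36775 + 5*0.499358 + 0*(-0.784476) = 1.3935


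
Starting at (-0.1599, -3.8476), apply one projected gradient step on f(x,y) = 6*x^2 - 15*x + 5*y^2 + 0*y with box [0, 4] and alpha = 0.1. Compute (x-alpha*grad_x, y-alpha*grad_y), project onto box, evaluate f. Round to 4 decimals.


Step 1: Compute gradient at (-0.1599, -3.8476).
grad_x = 2*6*-0.1599 - 15 = -16.9188
grad_y = 2*5*-3.8476 + 0 = -38.476
Step 2: Gradient step.
x_raw = -0.1599 - 0.1*-16.9188 = 1.532
y_raw = -3.8476 - 0.1*-38.476 = 0.0
Step 3: Project onto [0, 4].
x_proj = clip(1.532) = 1.532
y_proj = clip(0.0) = 0.0
Step 4: Evaluate f.
f(1.532, 0.0) = -8.8979


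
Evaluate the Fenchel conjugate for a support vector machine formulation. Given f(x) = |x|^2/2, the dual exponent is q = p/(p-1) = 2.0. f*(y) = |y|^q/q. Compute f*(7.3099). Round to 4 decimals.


The conjugate exponent q satisfies 1/p + 1/q = 1.
p = 2, so q = 2/(2 - 1) = 2.0
|y|^q = 7.3099^2.0 = 53.4346
f*(7.3099) = 53.4346 / 2.0 = 26.7173


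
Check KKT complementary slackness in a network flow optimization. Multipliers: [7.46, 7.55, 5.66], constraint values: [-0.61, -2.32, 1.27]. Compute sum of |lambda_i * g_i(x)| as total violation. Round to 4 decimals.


KKT complementary slackness check:
lambda_1 * g_1 = 7.46 * -0.61 = -4.5506
lambda_2 * g_2 = 7.55 * -2.32 = -17.516
lambda_3 * g_3 = 5.66 * 1.27 = 7.1882
Total violation = 4.5506 + 17.516 + 7.1882 = 29.2548


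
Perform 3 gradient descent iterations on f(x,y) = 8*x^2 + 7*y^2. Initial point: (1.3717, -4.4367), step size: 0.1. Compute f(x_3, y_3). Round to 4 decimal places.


Gradient descent on f(x,y) = 8*x^2 + 7*y^2.
Starting point: (1.3717, -4.4367), alpha = 0.1
Step 1: grad_x = 2*8*1.3717 = 21.9472, grad_y = 2*7*-4.4367 = -62.1138
  x_1 = 1.3717 - 0.1*21.9472 = -0.823
  y_1 = -4.4367 - 0.1*-62.1138 = 1.7747
Step 2: grad_x = 2*8*-0.823 = -13.1683, grad_y = 2*7*1.7747 = 24.8455
  x_2 = -0.823 - 0.1*-13.1683 = 0.4938
  y_2 = 1.7747 - 0.1*24.8455 = -0.7099
Step 3: grad_x = 2*8*0.4938 = 7.901, grad_y = 2*7*-0.7099 = -9.9382
  x_3 = 0.4938 - 0.1*7.901 = -0.2963
  y_3 = -0.7099 - 0.1*-9.9382 = 0.2839
f(-0.2963, 0.2839) = 8*(-0.2963)^2 + 7*0.2839^2 = 1.2667


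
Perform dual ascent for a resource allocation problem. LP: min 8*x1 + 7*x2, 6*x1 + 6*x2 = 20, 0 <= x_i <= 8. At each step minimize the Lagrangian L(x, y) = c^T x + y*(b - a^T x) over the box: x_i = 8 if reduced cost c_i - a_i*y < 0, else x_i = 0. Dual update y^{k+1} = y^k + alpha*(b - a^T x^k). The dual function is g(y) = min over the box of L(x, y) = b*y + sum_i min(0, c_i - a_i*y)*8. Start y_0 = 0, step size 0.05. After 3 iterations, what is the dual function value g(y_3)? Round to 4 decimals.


Dual ascent for LP: min 8*x1 + 7*x2, 6*x1 + 6*x2 = 20, 0 <= x_i <= 8
Step 1: y^k = 0.0, reduced costs: (8.0, 7.0)
  x^k = (0.0, 0.0), subgradient = b - a^T x = 20.0
  y^{k+1} = 0.0 + 0.05*20.0 = 1.0
Step 2: y^k = 1.0, reduced costs: (2.0, 1.0)
  x^k = (0.0, 0.0), subgradient = b - a^T x = 20.0
  y^{k+1} = 1.0 + 0.05*20.0 = 2.0
Step 3: y^k = 2.0, reduced costs: (-4.0, -5.0)
  x^k = (8.0, 8.0), subgradient = b - a^T x = -76.0
  y^{k+1} = 2.0 + 0.05*-76.0 = -1.8
Dual objective at y_3 = -1.8: reduced costs (18.8, 17.8), box minimizer x = (0.0, 0.0)
g(y_3) = b*y + (c1 - a1*y)*x1 + (c2 - a2*y)*x2 = 20*(-1.8) + 18.8*0.0 + 17.8*0.0 = -36.0 + 0.0 + 0.0 = -36.0


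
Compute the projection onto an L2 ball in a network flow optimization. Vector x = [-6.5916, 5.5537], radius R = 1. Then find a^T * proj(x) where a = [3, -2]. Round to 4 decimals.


Step 1: Compute ||x|| (intermediates to 6 decimals).
||x|| = sqrt((-6.5916)^2 + 5.5537^2) = 8.619326
Step 2: Project.
Since ||x|| > R, scale = R/||x|| = 1/8.619326 = 0.116018, proj(x) = scale * x
proj(x) = [-0.764744, 0.644329]
Step 3: Dot product.
a^T * proj(x) = 3*(-0.764744) - 2*0.644329 = -3.5829


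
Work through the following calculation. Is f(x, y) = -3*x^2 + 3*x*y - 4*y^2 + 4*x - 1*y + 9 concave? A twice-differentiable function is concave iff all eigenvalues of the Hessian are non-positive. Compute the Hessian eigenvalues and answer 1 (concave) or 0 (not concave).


The Hessian of f(x,y) = -3*x^2 + 3*x*y - 4*y^2 + 4*x - 1*y + 9 is:
H = [[-6, 3], [3, -8]]
Trace = -6 - 8 = -14
Determinant = -6*-8 - (3)^2 = 39
Discriminant = (-14)^2 - 4*39 = 40.0
Eigenvalues: lambda_1 = -10.1623, lambda_2 = -3.8377
The function is concave.

1


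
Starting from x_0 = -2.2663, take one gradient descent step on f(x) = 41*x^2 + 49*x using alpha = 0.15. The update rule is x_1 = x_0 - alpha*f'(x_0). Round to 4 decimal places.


We compute the gradient at x_0 and apply the update.
f'(x) = 82*x + 49
f'(-2.2663) = 82*-2.2663 + 49 = -136.8366
x_1 = -2.2663 - 0.15*-136.8366 = 18.2592


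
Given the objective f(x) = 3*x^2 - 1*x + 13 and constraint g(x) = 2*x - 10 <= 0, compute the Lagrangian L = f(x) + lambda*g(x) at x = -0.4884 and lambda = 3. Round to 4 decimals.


Step 1: Evaluate f(x).
f(-0.4884) = 3*(-0.4884)^2 - 1*(-0.4884) + 13 = 14.204
Step 2: Evaluate g(x).
g(-0.4884) = 2*-0.4884 - 10 = -10.9768
Step 3: Compute Lagrangian.
L = 14.204 + 3*-10.9768 = -18.7264


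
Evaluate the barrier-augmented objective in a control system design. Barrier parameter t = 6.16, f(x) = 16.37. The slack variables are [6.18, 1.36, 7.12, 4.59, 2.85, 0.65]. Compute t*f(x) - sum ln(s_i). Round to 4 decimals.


Step 1: Compute log-barrier.
ln values: [1.8213, 0.3075, 1.9629, 1.5239, 1.0473, -0.4308]
phi = -(1.8213 + 0.3075 + 1.9629 + 1.5239 + 1.0473 - 0.4308) = -6.2321
Step 2: Compute augmented objective.
t*f(x) = 6.16*16.37 = 100.8392
Total = 100.8392 - 6.2321 = 94.6071


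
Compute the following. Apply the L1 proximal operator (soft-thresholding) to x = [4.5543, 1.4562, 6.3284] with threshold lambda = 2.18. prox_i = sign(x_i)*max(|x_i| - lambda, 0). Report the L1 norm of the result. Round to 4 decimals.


Soft-thresholding with lambda = 2.18:
prox(4.5543) = sign(4.5543)*max(|4.5543| - 2.18, 0) = 2.3743
prox(1.4562) = sign(1.4562)*max(|1.4562| - 2.18, 0) = 0.0
prox(6.3284) = sign(6.3284)*max(|6.3284| - 2.18, 0) = 4.1484
prox(x) = [2.3743, 0.0, 4.1484]
||prox(x)||_1 = 2.3743 + 0.0 + 4.1484 = 6.5227


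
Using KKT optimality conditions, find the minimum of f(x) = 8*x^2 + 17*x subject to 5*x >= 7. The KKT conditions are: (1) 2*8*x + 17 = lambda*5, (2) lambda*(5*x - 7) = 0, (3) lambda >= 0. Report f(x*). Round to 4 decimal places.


Step 1: Try lambda = 0 (constraint inactive).
x_unc = -17/(2*8) = -1.0625
Check: 5*-1.0625 = -5.3125 < 7 -- violated!
Step 2: Constraint must be active: 5*x = 7
x* = 7/5 = 1.4
lambda = (2*8*1.4 + 17)/5 = 7.88
Step 3: Compute optimal value.
f(x*) = 8*1.4^2 + 17*1.4 = 39.48


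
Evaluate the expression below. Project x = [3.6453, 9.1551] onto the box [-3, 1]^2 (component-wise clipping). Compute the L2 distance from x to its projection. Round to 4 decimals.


Project each component onto [-3, 1].
clip(3.6453) = 1.0, clip(9.1551) = 1.0
Projection = [1.0, 1.0]
Squared diffs: [6.9976, 66.5057]
Distance = sqrt(73.5033) = 8.5734


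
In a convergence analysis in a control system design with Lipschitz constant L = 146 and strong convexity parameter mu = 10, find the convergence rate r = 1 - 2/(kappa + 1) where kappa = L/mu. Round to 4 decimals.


Step 1: Compute the condition number.
kappa = L/mu = 146/10 = 14.6
Step 2: Compute the convergence rate.
r = 1 - 2/(kappa + 1) = 1 - 2*mu/(L + mu) = (L - mu)/(L + mu) = 136/156 = 0.8718


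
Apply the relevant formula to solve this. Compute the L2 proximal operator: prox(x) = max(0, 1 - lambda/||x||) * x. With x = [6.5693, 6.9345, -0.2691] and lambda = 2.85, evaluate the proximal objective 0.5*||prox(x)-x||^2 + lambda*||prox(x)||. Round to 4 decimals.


Step 1: Compute ||x||.
||x|| = 9.5559
Step 2: Compute scaling factor.
scale = max(0, 1 - 2.85/9.5559) = 0.7018
Step 3: prox(x) = [4.61, 4.8663, -0.1888]
||prox(x)|| = 6.7059
Step 4: Proximal objective.
0.5*||prox-x||^2 = 4.0613
lambda*||prox|| = 19.1118
Total = 23.1731


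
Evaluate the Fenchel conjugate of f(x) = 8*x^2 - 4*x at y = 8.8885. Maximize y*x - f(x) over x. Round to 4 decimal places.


f*(y) = sup_x {y*x - a*x^2 - b*x} = sup_x {(y-b)*x - a*x^2}
FOC: (y - b) - 2a*x = 0 => x* = (y - b)/(2a)
x* = (8.8885 + 4)/(2*8) = 0.8055
f*(8.8885) = (y-b)^2/(4a) = (8.8885 + 4)^2/(4*8)
= 166.1134/32 = 5.191


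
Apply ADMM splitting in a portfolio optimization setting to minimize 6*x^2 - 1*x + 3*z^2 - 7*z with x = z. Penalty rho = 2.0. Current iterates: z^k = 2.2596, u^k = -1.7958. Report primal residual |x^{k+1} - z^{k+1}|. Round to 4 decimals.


ADMM iteration with rho = 2.0, z^k = 2.2596, u^k = -1.7958
Step 1: x-update.
Minimize 6*x^2 - 1*x + (2.0/2)*(x - 2.2596 - 1.7958)^2
FOC: (2*6 + 2.0)*x = 1 + 2.0*(2.2596 + 1.7958)
x^{k+1} = 0.6508
Step 2: z-update.
Minimize 3*z^2 - 7*z + (2.0/2)*(0.6508 - z - 1.7958)^2
FOC: (2*3 + 2.0)*z = 7 + 2.0*(0.6508 - 1.7958)
z^{k+1} = 0.5887
Step 3: u-update.
u^{k+1} = -1.7958 + 0.6508 - 0.5887 = -1.7338
Step 4: Primal residual = |0.6508 - 0.5887| = 0.062


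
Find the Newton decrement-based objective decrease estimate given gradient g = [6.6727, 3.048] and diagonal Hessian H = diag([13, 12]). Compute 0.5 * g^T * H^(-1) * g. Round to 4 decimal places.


Step 1: H is diagonal, so H^(-1) * g = [0.5133, 0.254].
Step 2: g^T H^(-1) g = sum_i g_i^2 / H_ii
  = (6.6727)^2/13 + (3.048)^2/12
  = 3.425 + 0.7742 = 4.1992
Step 3: Objective decrease = 0.5 * g^T H^(-1) g = 2.0996


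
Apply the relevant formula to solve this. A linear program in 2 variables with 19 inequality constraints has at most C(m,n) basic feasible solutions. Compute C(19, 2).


Each vertex corresponds to some choice of n active constraints out of m, so the number of vertices is at most C(m, n) = m! / (n!(m-n)!).
m = 19, n = 2
Numerator: 19 * 18
Denominator: 2! = 2
C(19, 2) = 171


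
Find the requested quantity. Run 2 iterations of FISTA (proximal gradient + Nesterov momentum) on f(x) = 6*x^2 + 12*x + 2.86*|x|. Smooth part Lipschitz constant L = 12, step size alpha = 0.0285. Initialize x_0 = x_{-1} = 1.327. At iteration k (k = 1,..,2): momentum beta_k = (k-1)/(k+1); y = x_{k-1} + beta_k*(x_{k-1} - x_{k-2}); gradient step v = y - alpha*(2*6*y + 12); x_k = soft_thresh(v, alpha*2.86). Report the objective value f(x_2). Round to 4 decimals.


FISTA on f(x) = 6*x^2 + 12*x + 2.86*|x|
L = 12, alpha = 0.0285
Iteration 1: beta = 0.0, y = 1.327 + 0.0*(1.327 - 1.327) = 1.327
  grad(y) = 27.924, v = y - alpha*grad = 0.5312
  prox(v) = soft_thresh(0.5312, 0.0815) = 0.4497
Iteration 2: beta = 0.3333, y = 0.4497 + 0.3333*(0.4497 - 1.327) = 0.1572
  grad(y) = 13.8865, v = y - alpha*grad = -0.2386
  prox(v) = soft_thresh(-0.2386, 0.0815) = -0.157
f(x_2) = 6*(-0.157)^2 + 12*(-0.157) + 2.86*|-0.157| = -1.2874


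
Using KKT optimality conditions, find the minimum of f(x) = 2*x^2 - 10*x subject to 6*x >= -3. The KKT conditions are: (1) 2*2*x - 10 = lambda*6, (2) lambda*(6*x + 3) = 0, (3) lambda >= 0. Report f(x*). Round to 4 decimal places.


Step 1: Try lambda = 0 (constraint inactive).
Stationarity: 2*2*x - 10 = 0
x* = 10/(2*2) = 2.5
Check constraint: 6*2.5 = 15.0 >= -3 -- satisfied.
Step 2: Compute optimal value.
f(x*) = 2*2.5^2 - 10*2.5 = -12.5


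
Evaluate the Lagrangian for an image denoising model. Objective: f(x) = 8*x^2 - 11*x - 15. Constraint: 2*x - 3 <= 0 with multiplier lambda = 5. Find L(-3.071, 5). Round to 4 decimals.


Step 1: Evaluate f(x).
f(-3.071) = 8*(-3.071)^2 - 11*(-3.071) - 15 = 94.2293
Step 2: Evaluate g(x).
g(-3.071) = 2*-3.071 - 3 = -9.142
Step 3: Compute Lagrangian.
L = 94.2293 + 5*-9.142 = 48.5193


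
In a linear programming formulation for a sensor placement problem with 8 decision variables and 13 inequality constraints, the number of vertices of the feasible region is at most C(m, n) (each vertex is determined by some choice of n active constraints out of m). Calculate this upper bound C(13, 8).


Each vertex corresponds to some choice of n active constraints out of m, so the number of vertices is at most C(m, n) = m! / (n!(m-n)!).
m = 13, n = 8
Numerator: 13 * 12 * 11 * 10 * 9 * 8 * 7 * 6
Denominator: 8! = 40320
C(13, 8) = 1287


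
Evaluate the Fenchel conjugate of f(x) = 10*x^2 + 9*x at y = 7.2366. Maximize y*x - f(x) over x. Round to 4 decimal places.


f*(y) = sup_x {y*x - a*x^2 - b*x} = sup_x {(y-b)*x - a*x^2}
FOC: (y - b) - 2a*x = 0 => x* = (y - b)/(2a)
x* = (7.2366 - 9)/(2*10) = -0.0882
f*(7.2366) = (y-b)^2/(4a) = (7.2366 - 9)^2/(4*10)
= 3.1096/40 = 0.0777


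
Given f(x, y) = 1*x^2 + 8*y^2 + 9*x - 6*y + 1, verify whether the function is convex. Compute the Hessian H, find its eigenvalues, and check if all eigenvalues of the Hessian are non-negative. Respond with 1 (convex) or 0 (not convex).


The Hessian of f(x,y) = 1*x^2 + 8*y^2 + 9*x - 6*y + 1 is:
H = [[2, 0], [0, 16]]
Trace = 2 + 16 = 18
Determinant = 2*16 - (0)^2 = 32
Discriminant = (18)^2 - 4*32 = 196.0
Eigenvalues: lambda_1 = 2.0, lambda_2 = 16.0
The function is convex.

1


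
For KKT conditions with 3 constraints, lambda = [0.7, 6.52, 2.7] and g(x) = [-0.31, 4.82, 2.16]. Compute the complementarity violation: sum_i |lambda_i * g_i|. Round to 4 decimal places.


KKT complementary slackness check:
lambda_1 * g_1 = 0.7 * -0.31 = -0.217
lambda_2 * g_2 = 6.52 * 4.82 = 31.4264
lambda_3 * g_3 = 2.7 * 2.16 = 5.832
Total violation = 0.217 + 31.4264 + 5.832 = 37.4754


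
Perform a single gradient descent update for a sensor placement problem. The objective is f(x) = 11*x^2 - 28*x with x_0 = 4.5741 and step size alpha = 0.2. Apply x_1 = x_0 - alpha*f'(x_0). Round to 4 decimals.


We compute the gradient at x_0 and apply the update.
f'(x) = 22*x - 28
f'(4.5741) = 22*4.5741 - 28 = 72.6302
x_1 = 4.5741 - 0.2*72.6302 = -9.9519


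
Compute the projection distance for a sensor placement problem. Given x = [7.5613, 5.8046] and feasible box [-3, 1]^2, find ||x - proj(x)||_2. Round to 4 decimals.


Project each component onto [-3, 1].
clip(7.5613) = 1.0, clip(5.8046) = 1.0
Projection = [1.0, 1.0]
Squared diffs: [43.0507, 23.0842]
Distance = sqrt(66.1349) = 8.1323


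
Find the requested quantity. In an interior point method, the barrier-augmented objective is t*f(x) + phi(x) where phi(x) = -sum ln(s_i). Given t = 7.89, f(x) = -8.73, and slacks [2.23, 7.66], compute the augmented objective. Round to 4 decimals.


Step 1: Compute log-barrier.
ln values: [0.802, 2.036]
phi = -(0.802 + 2.036) = -2.838
Step 2: Compute augmented objective.
t*f(x) = 7.89*-8.73 = -68.8797
Total = -68.8797 - 2.838 = -71.7177


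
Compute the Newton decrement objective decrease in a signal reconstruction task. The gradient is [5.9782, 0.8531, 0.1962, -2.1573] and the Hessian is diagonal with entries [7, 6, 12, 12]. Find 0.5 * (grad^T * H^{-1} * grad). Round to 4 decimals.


Step 1: H is diagonal, so H^(-1) * g = [0.854, 0.1422, 0.0164, -0.1798].
Step 2: g^T H^(-1) g = sum_i g_i^2 / H_ii
  = (5.9782)^2/7 + (0.8531)^2/6 + (0.1962)^2/12 + (-2.1573)^2/12
  = 5.1056 + 0.1213 + 0.0032 + 0.3878 = 5.6179
Step 3: Objective decrease = 0.5 * g^T H^(-1) g = 2.8089


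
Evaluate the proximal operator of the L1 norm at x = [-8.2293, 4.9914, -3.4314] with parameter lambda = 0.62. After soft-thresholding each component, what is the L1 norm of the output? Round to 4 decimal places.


Soft-thresholding with lambda = 0.62:
prox(-8.2293) = sign(-8.2293)*max(|-8.2293| - 0.62, 0) = -7.6093
prox(4.9914) = sign(4.9914)*max(|4.9914| - 0.62, 0) = 4.3714
prox(-3.4314) = sign(-3.4314)*max(|-3.4314| - 0.62, 0) = -2.8114
prox(x) = [-7.6093, 4.3714, -2.8114]
||prox(x)||_1 = 7.6093 + 4.3714 + 2.8114 = 14.7921


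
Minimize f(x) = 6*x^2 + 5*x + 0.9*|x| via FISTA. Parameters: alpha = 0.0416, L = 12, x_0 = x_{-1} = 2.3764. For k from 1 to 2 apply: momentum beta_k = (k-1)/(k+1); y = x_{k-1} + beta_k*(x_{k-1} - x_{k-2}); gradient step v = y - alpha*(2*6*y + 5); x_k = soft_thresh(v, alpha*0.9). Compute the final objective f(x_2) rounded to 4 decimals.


FISTA on f(x) = 6*x^2 + 5*x + 0.9*|x|
L = 12, alpha = 0.0416
Iteration 1: beta = 0.0, y = 2.3764 + 0.0*(2.3764 - 2.3764) = 2.3764
  grad(y) = 33.5168, v = y - alpha*grad = 0.9821
  prox(v) = soft_thresh(0.9821, 0.0374) = 0.9447
Iteration 2: beta = 0.3333, y = 0.9447 + 0.3333*(0.9447 - 2.3764) = 0.4674
  grad(y) = 10.609, v = y - alpha*grad = 0.0261
  prox(v) = soft_thresh(0.0261, 0.0374) = 0.0
f(x_2) = 6*0.0^2 + 5*0.0 + 0.9*|0.0| = 0.0


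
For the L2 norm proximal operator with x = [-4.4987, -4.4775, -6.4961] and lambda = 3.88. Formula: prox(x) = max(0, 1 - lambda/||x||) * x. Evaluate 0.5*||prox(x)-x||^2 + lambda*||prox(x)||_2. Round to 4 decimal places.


Step 1: Compute ||x||.
||x|| = 9.0822
Step 2: Compute scaling factor.
scale = max(0, 1 - 3.88/9.0822) = 0.5728
Step 3: prox(x) = [-2.5768, -2.5647, -3.7209]
||prox(x)|| = 5.2022
Step 4: Proximal objective.
0.5*||prox-x||^2 = 7.5272
lambda*||prox|| = 20.1845
Total = 27.7116


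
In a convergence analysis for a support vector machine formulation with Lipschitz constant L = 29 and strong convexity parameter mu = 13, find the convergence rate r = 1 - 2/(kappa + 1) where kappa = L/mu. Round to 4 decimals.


Step 1: Compute the condition number.
kappa = L/mu = 29/13 = 2.2308
Step 2: Compute the convergence rate.
r = 1 - 2/(kappa + 1) = 1 - 2*mu/(L + mu) = (L - mu)/(L + mu) = 16/42 = 0.381


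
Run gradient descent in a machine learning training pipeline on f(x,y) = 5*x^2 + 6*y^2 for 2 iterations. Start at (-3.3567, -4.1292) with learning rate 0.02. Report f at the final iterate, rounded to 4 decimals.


Gradient descent on f(x,y) = 5*x^2 + 6*y^2.
Starting point: (-3.3567, -4.1292), alpha = 0.02
Step 1: grad_x = 2*5*-3.3567 = -33.567, grad_y = 2*6*-4.1292 = -49.5504
  x_1 = -3.3567 - 0.02*-33.567 = -2.6854
  y_1 = -4.1292 - 0.02*-49.5504 = -3.1382
Step 2: grad_x = 2*5*-2.6854 = -26.8536, grad_y = 2*6*-3.1382 = -37.6583
  x_2 = -2.6854 - 0.02*-26.8536 = -2.1483
  y_2 = -3.1382 - 0.02*-37.6583 = -2.385
f(-2.1483, -2.385) = 5*(-2.1483)^2 + 6*(-2.385)^2 = 57.2058


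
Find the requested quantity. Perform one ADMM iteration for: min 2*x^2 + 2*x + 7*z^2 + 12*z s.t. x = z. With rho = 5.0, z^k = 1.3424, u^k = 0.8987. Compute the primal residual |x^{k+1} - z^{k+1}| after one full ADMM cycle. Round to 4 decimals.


ADMM iteration with rho = 5.0, z^k = 1.3424, u^k = 0.8987
Step 1: x-update.
Minimize 2*x^2 + 2*x + (5.0/2)*(x - 1.3424 + 0.8987)^2
FOC: (2*2 + 5.0)*x = -2 + 5.0*(1.3424 - 0.8987)
x^{k+1} = 0.0243
Step 2: z-update.
Minimize 7*z^2 + 12*z + (5.0/2)*(0.0243 - z + 0.8987)^2
FOC: (2*7 + 5.0)*z = -12 + 5.0*(0.0243 + 0.8987)
z^{k+1} = -0.3887
Step 3: u-update.
u^{k+1} = 0.8987 + 0.0243 + 0.3887 = 1.3117
Step 4: Primal residual = |0.0243 + 0.3887| = 0.413


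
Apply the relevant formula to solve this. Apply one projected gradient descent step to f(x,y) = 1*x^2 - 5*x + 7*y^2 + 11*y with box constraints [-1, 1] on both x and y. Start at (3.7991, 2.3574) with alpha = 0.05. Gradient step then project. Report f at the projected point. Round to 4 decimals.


Step 1: Compute gradient at (3.7991, 2.3574).
grad_x = 2*1*3.7991 - 5 = 2.5982
grad_y = 2*7*2.3574 + 11 = 44.0036
Step 2: Gradient step.
x_raw = 3.7991 - 0.05*2.5982 = 3.6692
y_raw = 2.3574 - 0.05*44.0036 = 0.1572
Step 3: Project onto [-1, 1].
x_proj = clip(3.6692) = 1.0
y_proj = clip(0.1572) = 0.1572
Step 4: Evaluate f.
f(1.0, 0.1572) = -2.0976


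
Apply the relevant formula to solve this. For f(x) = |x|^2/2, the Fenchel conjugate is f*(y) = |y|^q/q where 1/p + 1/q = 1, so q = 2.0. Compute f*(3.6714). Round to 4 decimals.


The conjugate exponent q satisfies 1/p + 1/q = 1.
p = 2, so q = 2/(2 - 1) = 2.0
|y|^q = 3.6714^2.0 = 13.4792
f*(3.6714) = 13.4792 / 2.0 = 6.7396


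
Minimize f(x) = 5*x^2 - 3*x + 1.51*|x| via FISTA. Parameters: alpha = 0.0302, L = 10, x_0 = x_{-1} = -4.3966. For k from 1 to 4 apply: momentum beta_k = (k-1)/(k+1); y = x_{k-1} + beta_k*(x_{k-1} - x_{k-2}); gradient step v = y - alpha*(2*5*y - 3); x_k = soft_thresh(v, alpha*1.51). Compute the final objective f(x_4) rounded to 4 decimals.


FISTA on f(x) = 5*x^2 - 3*x + 1.51*|x|
L = 10, alpha = 0.0302
Iteration 1: beta = 0.0, y = -4.3966 + 0.0*(-4.3966 + 4.3966) = -4.3966
  grad(y) = -46.966, v = y - alpha*grad = -2.9782
  prox(v) = soft_thresh(-2.9782, 0.0456) = -2.9326
Iteration 2: beta = 0.3333, y = -2.9326 + 0.3333*(-2.9326 + 4.3966) = -2.4446
  grad(y) = -27.4463, v = y - alpha*grad = -1.6158
  prox(v) = soft_thresh(-1.6158, 0.0456) = -1.5702
Iteration 3: beta = 0.5, y = -1.5702 + 0.5*(-1.5702 + 2.9326) = -0.8889
  grad(y) = -11.8892, v = y - alpha*grad = -0.5299
  prox(v) = soft_thresh(-0.5299, 0.0456) = -0.4843
Iteration 4: beta = 0.6, y = -0.4843 + 0.6*(-0.4843 + 1.5702) = 0.1673
  grad(y) = -1.3273, v = y - alpha*grad = 0.2074
  prox(v) = soft_thresh(0.2074, 0.0456) = 0.1618
f(x_4) = 5*0.1618^2 - 3*0.1618 + 1.51*|0.1618| = -0.1102


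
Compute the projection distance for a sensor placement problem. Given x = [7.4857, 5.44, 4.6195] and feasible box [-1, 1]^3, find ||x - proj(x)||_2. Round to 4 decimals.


Project each component onto [-1, 1].
clip(7.4857) = 1.0, clip(5.44) = 1.0, clip(4.6195) = 1.0
Projection = [1.0, 1.0, 1.0]
Squared diffs: [42.0643, 19.7136, 13.1008]
Distance = sqrt(74.8787) = 8.6532


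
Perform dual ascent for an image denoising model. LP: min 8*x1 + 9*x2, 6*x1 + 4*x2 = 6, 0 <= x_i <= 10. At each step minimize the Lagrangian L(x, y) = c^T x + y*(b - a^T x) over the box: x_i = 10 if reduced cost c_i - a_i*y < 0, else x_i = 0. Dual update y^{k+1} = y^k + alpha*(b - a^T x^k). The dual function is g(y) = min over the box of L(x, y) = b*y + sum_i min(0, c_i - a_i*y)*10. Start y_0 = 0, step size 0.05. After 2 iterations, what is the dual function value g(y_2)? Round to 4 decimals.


Dual ascent for LP: min 8*x1 + 9*x2, 6*x1 + 4*x2 = 6, 0 <= x_i <= 10
Step 1: y^k = 0.0, reduced costs: (8.0, 9.0)
  x^k = (0.0, 0.0), subgradient = b - a^T x = 6.0
  y^{k+1} = 0.0 + 0.05*6.0 = 0.3
Step 2: y^k = 0.3, reduced costs: (6.2, 7.8)
  x^k = (0.0, 0.0), subgradient = b - a^T x = 6.0
  y^{k+1} = 0.3 + 0.05*6.0 = 0.6
Dual objective at y_2 = 0.6: reduced costs (4.4, 6.6), box minimizer x = (0.0, 0.0)
g(y_2) = b*y + (c1 - a1*y)*x1 + (c2 - a2*y)*x2 = 6*0.6 + 4.4*0.0 + 6.6*0.0 = 3.6 + 0.0 + 0.0 = 3.6


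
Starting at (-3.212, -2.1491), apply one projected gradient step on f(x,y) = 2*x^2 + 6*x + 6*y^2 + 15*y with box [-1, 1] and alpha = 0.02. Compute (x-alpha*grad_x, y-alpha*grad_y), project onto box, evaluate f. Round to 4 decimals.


Step 1: Compute gradient at (-3.212, -2.1491).
grad_x = 2*2*-3.212 + 6 = -6.848
grad_y = 2*6*-2.1491 + 15 = -10.7892
Step 2: Gradient step.
x_raw = -3.212 - 0.02*-6.848 = -3.075
y_raw = -2.1491 - 0.02*-10.7892 = -1.9333
Step 3: Project onto [-1, 1].
x_proj = clip(-3.075) = -1.0
y_proj = clip(-1.9333) = -1.0
Step 4: Evaluate f.
f(-1.0, -1.0) = -13.0


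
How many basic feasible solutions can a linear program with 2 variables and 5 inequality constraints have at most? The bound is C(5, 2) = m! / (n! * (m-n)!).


Each vertex corresponds to some choice of n active constraints out of m, so the number of vertices is at most C(m, n) = m! / (n!(m-n)!).
m = 5, n = 2
Numerator: 5 * 4
Denominator: 2! = 2
C(5, 2) = 10


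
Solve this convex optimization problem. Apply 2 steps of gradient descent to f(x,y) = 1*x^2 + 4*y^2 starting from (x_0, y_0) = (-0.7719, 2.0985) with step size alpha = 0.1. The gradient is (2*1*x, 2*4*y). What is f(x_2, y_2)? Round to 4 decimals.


Gradient descent on f(x,y) = 1*x^2 + 4*y^2.
Starting point: (-0.7719, 2.0985), alpha = 0.1
Step 1: grad_x = 2*1*-0.7719 = -1.5438, grad_y = 2*4*2.0985 = 16.788
  x_1 = -0.7719 - 0.1*-1.5438 = -0.6175
  y_1 = 2.0985 - 0.1*16.788 = 0.4197
Step 2: grad_x = 2*1*-0.6175 = -1.235, grad_y = 2*4*0.4197 = 3.3576
  x_2 = -0.6175 - 0.1*-1.235 = -0.494
  y_2 = 0.4197 - 0.1*3.3576 = 0.0839
f(-0.494, 0.0839) = 1*(-0.494)^2 + 4*0.0839^2 = 0.2722


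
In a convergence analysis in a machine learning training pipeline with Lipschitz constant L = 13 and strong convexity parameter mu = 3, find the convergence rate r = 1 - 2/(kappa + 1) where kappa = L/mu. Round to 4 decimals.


Step 1: Compute the condition number.
kappa = L/mu = 13/3 = 4.3333
Step 2: Compute the convergence rate.
r = 1 - 2/(kappa + 1) = 1 - 2*mu/(L + mu) = (L - mu)/(L + mu) = 10/16 = 0.625


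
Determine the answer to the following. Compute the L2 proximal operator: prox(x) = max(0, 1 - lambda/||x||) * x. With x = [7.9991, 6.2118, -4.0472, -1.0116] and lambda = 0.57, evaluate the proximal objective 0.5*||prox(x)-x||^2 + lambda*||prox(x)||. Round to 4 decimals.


Step 1: Compute ||x||.
||x|| = 10.9533
Step 2: Compute scaling factor.
scale = max(0, 1 - 0.57/10.9533) = 0.948
Step 3: prox(x) = [7.5828, 5.8885, -3.8366, -0.959]
||prox(x)|| = 10.3833
Step 4: Proximal objective.
0.5*||prox-x||^2 = 0.1625
lambda*||prox|| = 5.9185
Total = 6.0809


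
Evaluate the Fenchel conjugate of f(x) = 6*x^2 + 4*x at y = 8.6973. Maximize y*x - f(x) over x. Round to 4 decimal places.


f*(y) = sup_x {y*x - a*x^2 - b*x} = sup_x {(y-b)*x - a*x^2}
FOC: (y - b) - 2a*x = 0 => x* = (y - b)/(2a)
x* = (8.6973 - 4)/(2*6) = 0.3914
f*(8.6973) = (y-b)^2/(4a) = (8.6973 - 4)^2/(4*6)
= 22.0646/24 = 0.9194


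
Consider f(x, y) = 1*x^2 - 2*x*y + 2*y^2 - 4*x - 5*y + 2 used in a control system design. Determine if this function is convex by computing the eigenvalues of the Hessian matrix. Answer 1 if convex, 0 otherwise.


The Hessian of f(x,y) = 1*x^2 - 2*x*y + 2*y^2 - 4*x - 5*y + 2 is:
H = [[2, -2], [-2, 4]]
Trace = 2 + 4 = 6
Determinant = 2*4 - (-2)^2 = 4
Discriminant = (6)^2 - 4*4 = 20.0
Eigenvalues: lambda_1 = 0.7639, lambda_2 = 5.2361
The function is convex.

1


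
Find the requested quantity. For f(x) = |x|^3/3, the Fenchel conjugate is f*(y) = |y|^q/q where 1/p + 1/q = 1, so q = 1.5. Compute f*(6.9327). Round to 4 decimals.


The conjugate exponent q satisfies 1/p + 1/q = 1.
p = 3, so q = 3/(3 - 1) = 1.5
|y|^q = 6.9327^1.5 = 18.2538
f*(6.9327) = 18.2538 / 1.5 = 12.1692


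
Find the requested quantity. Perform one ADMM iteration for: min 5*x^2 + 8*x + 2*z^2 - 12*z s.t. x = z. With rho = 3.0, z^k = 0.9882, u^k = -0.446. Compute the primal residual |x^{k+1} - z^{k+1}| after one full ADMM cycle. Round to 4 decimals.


ADMM iteration with rho = 3.0, z^k = 0.9882, u^k = -0.446
Step 1: x-update.
Minimize 5*x^2 + 8*x + (3.0/2)*(x - 0.9882 - 0.446)^2
FOC: (2*5 + 3.0)*x = -8 + 3.0*(0.9882 + 0.446)
x^{k+1} = -0.2844
Step 2: z-update.
Minimize 2*z^2 - 12*z + (3.0/2)*(-0.2844 - z - 0.446)^2
FOC: (2*2 + 3.0)*z = 12 + 3.0*(-0.2844 - 0.446)
z^{k+1} = 1.4013
Step 3: u-update.
u^{k+1} = -0.446 - 0.2844 - 1.4013 = -2.1317
Step 4: Primal residual = |-0.2844 - 1.4013| = 1.6857


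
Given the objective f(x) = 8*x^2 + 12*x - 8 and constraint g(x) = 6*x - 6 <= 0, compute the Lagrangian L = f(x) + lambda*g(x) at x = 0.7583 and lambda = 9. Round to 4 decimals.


Step 1: Evaluate f(x).
f(0.7583) = 8*0.7583^2 + 12*0.7583 - 8 = 5.6998
Step 2: Evaluate g(x).
g(0.7583) = 6*0.7583 - 6 = -1.4502
Step 3: Compute Lagrangian.
L = 5.6998 + 9*-1.4502 = -7.352


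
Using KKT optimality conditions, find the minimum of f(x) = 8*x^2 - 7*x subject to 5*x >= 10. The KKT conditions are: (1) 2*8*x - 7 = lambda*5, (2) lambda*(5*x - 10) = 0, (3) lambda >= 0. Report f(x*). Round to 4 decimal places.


Step 1: Try lambda = 0 (constraint inactive).
x_unc = 7/(2*8) = 0.4375
Check: 5*0.4375 = 2.1875 < 10 -- violated!
Step 2: Constraint must be active: 5*x = 10
x* = 10/5 = 2.0
lambda = (2*8*2.0 - 7)/5 = 5.0
Step 3: Compute optimal value.
f(x*) = 8*2.0^2 - 7*2.0 = 18.0


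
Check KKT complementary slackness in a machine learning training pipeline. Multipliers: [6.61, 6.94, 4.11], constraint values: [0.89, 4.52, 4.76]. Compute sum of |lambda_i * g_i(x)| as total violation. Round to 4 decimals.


KKT complementary slackness check:
lambda_1 * g_1 = 6.61 * 0.89 = 5.8829
lambda_2 * g_2 = 6.94 * 4.52 = 31.3688
lambda_3 * g_3 = 4.11 * 4.76 = 19.5636
Total violation = 5.8829 + 31.3688 + 19.5636 = 56.8153


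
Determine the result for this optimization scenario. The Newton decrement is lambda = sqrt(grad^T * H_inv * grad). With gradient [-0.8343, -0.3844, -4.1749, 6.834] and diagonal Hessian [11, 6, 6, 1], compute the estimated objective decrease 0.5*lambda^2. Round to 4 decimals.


Step 1: H is diagonal, so H^(-1) * g = [-0.0758, -0.0641, -0.6958, 6.834].
Step 2: g^T H^(-1) g = sum_i g_i^2 / H_ii
  = (-0.8343)^2/11 + (-0.3844)^2/6 + (-4.1749)^2/6 + (6.834)^2/1
  = 0.0633 + 0.0246 + 2.905 + 46.7036 = 49.6964
Step 3: Objective decrease = 0.5 * g^T H^(-1) g = 24.8482


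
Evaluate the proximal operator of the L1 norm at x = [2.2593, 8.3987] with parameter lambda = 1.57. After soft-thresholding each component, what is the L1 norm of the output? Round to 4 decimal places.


Soft-thresholding with lambda = 1.57:
prox(2.2593) = sign(2.2593)*max(|2.2593| - 1.57, 0) = 0.6893
prox(8.3987) = sign(8.3987)*max(|8.3987| - 1.57, 0) = 6.8287
prox(x) = [0.6893, 6.8287]
||prox(x)||_1 = 0.6893 + 6.8287 = 7.518


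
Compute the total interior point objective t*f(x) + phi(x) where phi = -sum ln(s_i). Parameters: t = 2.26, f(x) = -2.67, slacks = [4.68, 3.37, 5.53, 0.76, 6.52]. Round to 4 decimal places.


Step 1: Compute log-barrier.
ln values: [1.5433, 1.2149, 1.7102, -0.2744, 1.8749]
phi = -(1.5433 + 1.2149 + 1.7102 - 0.2744 + 1.8749) = -6.0688
Step 2: Compute augmented objective.
t*f(x) = 2.26*-2.67 = -6.0342
Total = -6.0342 - 6.0688 = -12.103


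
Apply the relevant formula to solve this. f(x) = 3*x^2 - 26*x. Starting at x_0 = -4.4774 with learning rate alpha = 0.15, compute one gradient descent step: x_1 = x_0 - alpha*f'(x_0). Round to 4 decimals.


We compute the gradient at x_0 and apply the update.
f'(x) = 6*x - 26
f'(-4.4774) = 6*-4.4774 - 26 = -52.8644
x_1 = -4.4774 - 0.15*-52.8644 = 3.4523


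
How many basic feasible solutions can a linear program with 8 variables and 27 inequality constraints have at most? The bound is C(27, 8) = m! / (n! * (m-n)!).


Each vertex corresponds to some choice of n active constraints out of m, so the number of vertices is at most C(m, n) = m! / (n!(m-n)!).
m = 27, n = 8
Numerator: 27 * 26 * 25 * 24 * 23 * 22 * 21 * 20
Denominator: 8! = 40320
C(27, 8) = 2220075


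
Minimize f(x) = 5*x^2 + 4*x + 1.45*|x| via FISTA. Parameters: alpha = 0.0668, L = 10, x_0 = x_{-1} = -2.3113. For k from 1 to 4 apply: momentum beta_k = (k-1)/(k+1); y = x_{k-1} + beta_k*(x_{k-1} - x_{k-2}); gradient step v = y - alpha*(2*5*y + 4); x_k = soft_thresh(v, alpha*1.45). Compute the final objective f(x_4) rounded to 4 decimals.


FISTA on f(x) = 5*x^2 + 4*x + 1.45*|x|
L = 10, alpha = 0.0668
Iteration 1: beta = 0.0, y = -2.3113 + 0.0*(-2.3113 + 2.3113) = -2.3113
  grad(y) = -19.113, v = y - alpha*grad = -1.0346
  prox(v) = soft_thresh(-1.0346, 0.0969) = -0.9377
Iteration 2: beta = 0.3333, y = -0.9377 + 0.3333*(-0.9377 + 2.3113) = -0.4798
  grad(y) = -0.7982, v = y - alpha*grad = -0.4265
  prox(v) = soft_thresh(-0.4265, 0.0969) = -0.3296
Iteration 3: beta = 0.5, y = -0.3296 + 0.5*(-0.3296 + 0.9377) = -0.0256
  grad(y) = 3.7438, v = y - alpha*grad = -0.2757
  prox(v) = soft_thresh(-0.2757, 0.0969) = -0.1788
Iteration 4: beta = 0.6, y = -0.1788 + 0.6*(-0.1788 + 0.3296) = -0.0884
  grad(y) = 3.1163, v = y - alpha*grad = -0.2965
  prox(v) = soft_thresh(-0.2965, 0.0969) = -0.1997
f(x_4) = 5*(-0.1997)^2 + 4*(-0.1997) + 1.45*|-0.1997| = -0.3098
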